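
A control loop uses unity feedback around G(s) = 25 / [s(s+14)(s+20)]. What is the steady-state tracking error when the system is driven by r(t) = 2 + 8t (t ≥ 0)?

89.6

The open loop has one pole at the origin → type 1 system. Taking each input component in turn:
  • 2: tracked with zero error.
  • 8t: e_ss = 8/K_v with K_v=5/56 → 89.6.
Total e_ss = 89.6.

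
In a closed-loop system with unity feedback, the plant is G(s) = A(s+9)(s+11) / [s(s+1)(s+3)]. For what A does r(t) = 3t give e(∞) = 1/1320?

System type = 1 (one pole at s=0).
K_v = lim_{s→0} s·G(s) = A·9·11 / (1·3) = 33·A.
e_ss = 3/K_v = 1/1320 ⇒ K_v = 3960 ⇒ A = 3960/33 = 120.

120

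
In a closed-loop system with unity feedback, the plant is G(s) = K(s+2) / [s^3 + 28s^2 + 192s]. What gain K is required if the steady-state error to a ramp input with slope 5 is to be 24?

Factoring s from the denominator leaves a polynomial with constant term 192, so the system is type 1.
K_v = lim_{s→0} s·G(s) = K·2 / 192 = (1/96)·K.
e_ss = 5/K_v = 24 ⇒ K_v = 5/24 ⇒ K = (5/24)/(1/96) = 20.

20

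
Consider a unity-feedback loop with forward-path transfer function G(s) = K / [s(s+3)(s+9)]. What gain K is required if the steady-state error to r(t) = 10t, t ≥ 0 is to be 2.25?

120

System type = 1 (one pole at s=0).
K_v = lim_{s→0} s·G(s) = K / (3·9) = (1/27)·K.
e_ss = 10/K_v = 2.25 ⇒ K_v = 40/9 ⇒ K = (40/9)/(1/27) = 120.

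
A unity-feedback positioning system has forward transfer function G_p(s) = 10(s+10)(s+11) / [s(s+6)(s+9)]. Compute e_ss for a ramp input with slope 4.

One free integrator in G_p(s): this is a type 1 system.
K_v = lim_{s→0} s·G_p(s) = 10·10·11 / (6·9) = 550/27.
e_ss = 4/K_v = 4/(550/27) = 54/275.

54/275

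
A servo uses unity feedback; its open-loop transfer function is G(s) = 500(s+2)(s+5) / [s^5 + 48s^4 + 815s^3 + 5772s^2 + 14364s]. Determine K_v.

1250/3591

Factoring s from the denominator leaves a polynomial with constant term 14364, so the system is type 1.
K_v = lim_{s→0} s·G(s) = 500·2·5 / 14364 = 1250/3591.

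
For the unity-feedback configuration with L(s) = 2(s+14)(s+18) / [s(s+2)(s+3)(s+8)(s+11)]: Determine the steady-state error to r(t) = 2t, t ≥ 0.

44/21

System type = 1 (one pole at s=0).
K_v = lim_{s→0} s·L(s) = 2·14·18 / (2·3·8·11) = 21/22.
e_ss = 2/K_v = 2/(21/22) = 44/21.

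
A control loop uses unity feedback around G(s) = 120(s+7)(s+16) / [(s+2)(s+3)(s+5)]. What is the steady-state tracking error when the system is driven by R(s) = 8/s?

No free integrators in G(s): this is a type 0 system.
K_p = lim_{s→0} G(s) = 120·7·16 / (2·3·5) = 448.
e_ss = 8/(1 + K_p) = 8/449.

8/449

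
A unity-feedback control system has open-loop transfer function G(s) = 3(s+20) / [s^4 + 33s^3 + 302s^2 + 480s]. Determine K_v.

0.125

Lowest-order denominator term is 480s, so the open loop has 1 pole at the origin → type 1 system.
K_v = lim_{s→0} s·G(s) = 3·20 / 480 = 0.125.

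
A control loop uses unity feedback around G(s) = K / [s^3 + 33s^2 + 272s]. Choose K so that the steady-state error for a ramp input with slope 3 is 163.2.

5

The denominator has no term below 272s — 1 pole at s=0, type 1.
K_v = lim_{s→0} s·G(s) = K / 272 = (1/272)·K.
e_ss = 3/K_v = 163.2 ⇒ K_v = 5/272 ⇒ K = (5/272)/(1/272) = 5.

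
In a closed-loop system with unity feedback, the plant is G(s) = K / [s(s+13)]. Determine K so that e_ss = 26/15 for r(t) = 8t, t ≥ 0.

G(s) has one factor of s in the denominator, so the system is type 1.
K_v = lim_{s→0} s·G(s) = K / (13) = (1/13)·K.
e_ss = 8/K_v = 26/15 ⇒ K_v = 60/13 ⇒ K = (60/13)/(1/13) = 60.

60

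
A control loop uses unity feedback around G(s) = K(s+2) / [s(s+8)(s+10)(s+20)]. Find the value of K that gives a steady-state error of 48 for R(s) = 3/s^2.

50

G(s) has one factor of s in the denominator, so the system is type 1.
K_v = lim_{s→0} s·G(s) = K·2 / (8·10·20) = (1/800)·K.
e_ss = 3/K_v = 48 ⇒ K_v = 0.0625 ⇒ K = 0.0625/(1/800) = 50.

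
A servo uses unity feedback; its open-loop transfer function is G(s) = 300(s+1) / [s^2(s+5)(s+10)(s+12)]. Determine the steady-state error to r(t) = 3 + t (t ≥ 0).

G(s) has two factors of s in the denominator, so the system is type 2. Treating each term separately:
  • 3: tracked with zero error.
  • t: tracked with zero error.
Total e_ss = 0.

0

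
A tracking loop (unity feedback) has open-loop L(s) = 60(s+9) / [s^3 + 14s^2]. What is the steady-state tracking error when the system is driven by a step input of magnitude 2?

The denominator has no term below 14s^2 — 2 poles at s=0, type 2.
A type-2 system has K_p = ∞, so it tracks a step input with zero steady-state error.

0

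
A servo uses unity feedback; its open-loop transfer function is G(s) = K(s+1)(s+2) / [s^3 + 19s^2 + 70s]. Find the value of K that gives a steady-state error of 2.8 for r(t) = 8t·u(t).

100

Lowest-order denominator term is 70s, so the open loop has 1 pole at the origin → type 1 system.
K_v = lim_{s→0} s·G(s) = K·1·2 / 70 = (1/35)·K.
e_ss = 8/K_v = 2.8 ⇒ K_v = 20/7 ⇒ K = (20/7)/(1/35) = 100.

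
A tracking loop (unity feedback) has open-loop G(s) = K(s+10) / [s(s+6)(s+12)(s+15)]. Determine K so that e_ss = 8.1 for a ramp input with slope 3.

40

System type = 1 (one pole at s=0).
K_v = lim_{s→0} s·G(s) = K·10 / (6·12·15) = (1/108)·K.
e_ss = 3/K_v = 8.1 ⇒ K_v = 10/27 ⇒ K = (10/27)/(1/108) = 40.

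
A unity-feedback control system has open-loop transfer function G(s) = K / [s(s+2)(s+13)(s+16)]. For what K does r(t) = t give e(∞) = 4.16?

System type = 1 (one pole at s=0).
K_v = lim_{s→0} s·G(s) = K / (2·13·16) = (1/416)·K.
e_ss = 1/K_v = 4.16 ⇒ K_v = 25/104 ⇒ K = (25/104)/(1/416) = 100.

100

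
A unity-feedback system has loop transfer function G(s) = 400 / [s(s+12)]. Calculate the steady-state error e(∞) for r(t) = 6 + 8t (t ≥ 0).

0.24

One free integrator in G(s): this is a type 1 system. By superposition:
  • 6: tracked with zero error.
  • 8t: e_ss = 8/K_v with K_v=100/3 → 0.24.
Total e_ss = 0.24.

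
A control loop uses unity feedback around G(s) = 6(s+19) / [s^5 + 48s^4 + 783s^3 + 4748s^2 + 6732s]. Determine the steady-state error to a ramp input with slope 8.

8976/19

Factoring s from the denominator leaves a polynomial with constant term 6732, so the system is type 1.
K_v = lim_{s→0} s·G(s) = 6·19 / 6732 = 19/1122.
e_ss = 8/K_v = 8/(19/1122) = 8976/19.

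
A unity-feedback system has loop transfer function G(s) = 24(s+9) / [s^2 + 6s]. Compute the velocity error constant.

36

The denominator has no term below 6s — 1 pole at s=0, type 1.
K_v = lim_{s→0} s·G(s) = 24·9 / 6 = 36.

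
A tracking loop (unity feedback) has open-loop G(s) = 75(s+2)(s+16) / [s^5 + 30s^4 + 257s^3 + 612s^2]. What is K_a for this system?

Lowest-order denominator term is 612s^2, so the open loop has 2 poles at the origin → type 2 system.
K_a = lim_{s→0} s^2·G(s) = 75·2·16 / 612 = 200/51.

200/51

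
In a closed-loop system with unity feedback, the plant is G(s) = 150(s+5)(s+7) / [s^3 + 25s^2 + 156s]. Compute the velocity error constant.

Lowest-order denominator term is 156s, so the open loop has 1 pole at the origin → type 1 system.
K_v = lim_{s→0} s·G(s) = 150·5·7 / 156 = 875/26.

875/26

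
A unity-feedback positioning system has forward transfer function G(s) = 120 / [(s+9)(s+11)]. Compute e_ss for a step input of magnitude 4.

System type = 0 (no poles at s=0).
K_p = lim_{s→0} G(s) = 120 / (9·11) = 40/33.
e_ss = 4/(1 + K_p) = 4/(73/33) = 132/73.

132/73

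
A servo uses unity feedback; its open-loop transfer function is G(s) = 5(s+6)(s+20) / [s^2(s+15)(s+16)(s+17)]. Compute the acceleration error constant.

G(s) has two factors of s in the denominator, so the system is type 2.
K_a = lim_{s→0} s^2·G(s) = 5·6·20 / (15·16·17) = 5/34.

5/34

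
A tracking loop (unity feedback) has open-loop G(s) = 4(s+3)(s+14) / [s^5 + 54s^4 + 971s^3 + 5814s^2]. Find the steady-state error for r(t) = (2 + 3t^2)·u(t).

2907/14

Factoring s^2 from the denominator leaves a polynomial with constant term 5814, so the system is type 2. By superposition:
  • 2: tracked with zero error.
  • 3t^2: e_ss = 6/K_a with K_a=28/969 → 2907/14.
Total e_ss = 2907/14.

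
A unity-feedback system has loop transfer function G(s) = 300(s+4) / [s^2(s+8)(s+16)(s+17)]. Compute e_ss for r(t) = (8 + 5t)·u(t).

0

The open loop has two poles at the origin → type 2 system. Treating each term separately:
  • 8: tracked with zero error.
  • 5t: tracked with zero error.
Total e_ss = 0.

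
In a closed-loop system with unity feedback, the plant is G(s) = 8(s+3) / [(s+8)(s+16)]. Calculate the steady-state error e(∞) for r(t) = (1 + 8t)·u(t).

G(s) has no factors of s in the denominator, so the system is type 0. Taking each input component in turn:
  • 1: e_ss = 1/(1+K_p) with K_p=0.1875 → 16/19.
  • 8t: a type-0 system cannot track it, e_ss → ∞.
The unbounded component dominates.

infinity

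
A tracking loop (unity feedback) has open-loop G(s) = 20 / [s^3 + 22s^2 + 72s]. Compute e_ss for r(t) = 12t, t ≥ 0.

43.2

The denominator has no term below 72s — 1 pole at s=0, type 1.
K_v = lim_{s→0} s·G(s) = 20 / 72 = 5/18.
e_ss = 12/K_v = 12/(5/18) = 43.2.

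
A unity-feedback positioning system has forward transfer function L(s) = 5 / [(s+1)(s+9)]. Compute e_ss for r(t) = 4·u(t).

L(s) has no factors of s in the denominator, so the system is type 0.
K_p = lim_{s→0} L(s) = 5 / (1·9) = 5/9.
e_ss = 4/(1 + K_p) = 4/(14/9) = 18/7.

18/7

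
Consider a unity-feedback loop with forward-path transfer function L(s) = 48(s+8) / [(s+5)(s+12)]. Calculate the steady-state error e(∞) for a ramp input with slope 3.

System type = 0 (no poles at s=0).
For a type-0 system K_v = 0, so e_ss to a ramp input is unbounded.

infinity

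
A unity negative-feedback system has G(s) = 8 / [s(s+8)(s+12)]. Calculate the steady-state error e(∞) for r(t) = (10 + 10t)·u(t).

120

System type = 1 (one pole at s=0). Treating each term separately:
  • 10: tracked with zero error.
  • 10t: e_ss = 10/K_v with K_v=1/12 → 120.
Total e_ss = 120.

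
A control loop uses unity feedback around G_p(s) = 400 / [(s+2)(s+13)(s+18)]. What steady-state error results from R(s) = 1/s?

117/217

G_p(s) has no factors of s in the denominator, so the system is type 0.
K_p = lim_{s→0} G_p(s) = 400 / (2·13·18) = 100/117.
e_ss = 1/(1 + K_p) = 1/(217/117) = 117/217.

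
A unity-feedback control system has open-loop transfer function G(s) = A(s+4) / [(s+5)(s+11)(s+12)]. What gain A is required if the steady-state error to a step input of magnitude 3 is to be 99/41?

40

The open loop has no poles at the origin → type 0 system.
K_p = lim_{s→0} G(s) = A·4 / (5·11·12) = (1/165)·A.
e_ss = 3/(1 + K_p) = 99/41 ⇒ 1 + (1/165)·A = 41/33 ⇒ A = 40.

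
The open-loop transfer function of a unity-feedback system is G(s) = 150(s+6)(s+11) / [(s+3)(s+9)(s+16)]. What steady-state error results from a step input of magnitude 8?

System type = 0 (no poles at s=0).
K_p = lim_{s→0} G(s) = 150·6·11 / (3·9·16) = 275/12.
e_ss = 8/(1 + K_p) = 8/(287/12) = 96/287.

96/287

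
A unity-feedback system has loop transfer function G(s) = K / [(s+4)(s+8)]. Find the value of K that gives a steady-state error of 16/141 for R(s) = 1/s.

No free integrators in G(s): this is a type 0 system.
K_p = lim_{s→0} G(s) = K / (4·8) = (1/32)·K.
e_ss = 1/(1 + K_p) = 16/141 ⇒ 1 + (1/32)·K = 8.8125 ⇒ K = 250.

250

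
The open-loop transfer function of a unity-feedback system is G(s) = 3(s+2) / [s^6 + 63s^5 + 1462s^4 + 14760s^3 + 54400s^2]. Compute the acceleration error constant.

The denominator has no term below 54400s^2 — 2 poles at s=0, type 2.
K_a = lim_{s→0} s^2·G(s) = 3·2 / 54400 = 3/27200.

3/27200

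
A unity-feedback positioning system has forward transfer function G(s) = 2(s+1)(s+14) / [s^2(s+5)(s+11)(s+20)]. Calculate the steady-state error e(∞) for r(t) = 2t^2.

System type = 2 (two poles at s=0).
K_a = lim_{s→0} s^2·G(s) = 2·1·14 / (5·11·20) = 7/275.
r(t) = 2t^2 gives R(s) = 4/s^3.
e_ss = 4/K_a = 4/(7/275) = 1100/7.

1100/7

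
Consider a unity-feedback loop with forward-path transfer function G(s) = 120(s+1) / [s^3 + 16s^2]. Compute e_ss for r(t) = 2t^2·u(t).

8/15

The denominator has no term below 16s^2 — 2 poles at s=0, type 2.
K_a = lim_{s→0} s^2·G(s) = 120·1 / 16 = 7.5.
r(t) = 2t^2 gives R(s) = 4/s^3.
e_ss = 4/K_a = 4/7.5 = 8/15.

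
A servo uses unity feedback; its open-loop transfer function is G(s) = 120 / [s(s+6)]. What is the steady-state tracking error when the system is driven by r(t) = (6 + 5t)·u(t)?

The open loop has one pole at the origin → type 1 system. Taking each input component in turn:
  • 6: tracked with zero error.
  • 5t: e_ss = 5/K_v with K_v=20 → 0.25.
Total e_ss = 0.25.

0.25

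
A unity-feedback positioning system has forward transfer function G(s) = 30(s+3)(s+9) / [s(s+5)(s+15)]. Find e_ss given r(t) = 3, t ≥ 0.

0

System type = 1 (one pole at s=0).
A type-1 system has K_p = ∞, so it tracks a step input with zero steady-state error.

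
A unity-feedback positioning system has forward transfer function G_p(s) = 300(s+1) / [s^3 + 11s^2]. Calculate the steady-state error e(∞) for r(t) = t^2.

Factoring s^2 from the denominator leaves a polynomial with constant term 11, so the system is type 2.
K_a = lim_{s→0} s^2·G_p(s) = 300·1 / 11 = 300/11.
r(t) = t^2 gives R(s) = 2/s^3.
e_ss = 2/K_a = 2/(300/11) = 11/150.

11/150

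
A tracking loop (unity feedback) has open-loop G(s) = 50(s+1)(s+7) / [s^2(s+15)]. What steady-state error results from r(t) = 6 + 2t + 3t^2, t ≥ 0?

System type = 2 (two poles at s=0). Taking each input component in turn:
  • 6: tracked with zero error.
  • 2t: tracked with zero error.
  • 3t^2: e_ss = 6/K_a with K_a=70/3 → 9/35.
Total e_ss = 9/35.

9/35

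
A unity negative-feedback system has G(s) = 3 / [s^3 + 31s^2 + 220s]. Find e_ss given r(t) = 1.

Factoring s from the denominator leaves a polynomial with constant term 220, so the system is type 1.
K_p = ∞ for a type-1 system; e_ss to a step is zero.

0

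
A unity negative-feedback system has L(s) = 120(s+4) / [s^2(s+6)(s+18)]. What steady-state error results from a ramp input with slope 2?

The open loop has two poles at the origin → type 2 system.
A type-2 system has K_v = ∞, so it tracks a ramp input with zero steady-state error.

0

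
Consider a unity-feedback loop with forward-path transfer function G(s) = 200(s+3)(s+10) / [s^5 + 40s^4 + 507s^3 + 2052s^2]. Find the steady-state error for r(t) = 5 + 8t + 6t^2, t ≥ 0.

Factoring s^2 from the denominator leaves a polynomial with constant term 2052, so the system is type 2. By superposition:
  • 5: tracked with zero error.
  • 8t: tracked with zero error.
  • 6t^2: e_ss = 12/K_a with K_a=500/171 → 4.104.
Total e_ss = 4.104.

4.104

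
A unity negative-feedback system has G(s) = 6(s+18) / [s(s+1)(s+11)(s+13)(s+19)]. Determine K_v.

108/2717

The open loop has one pole at the origin → type 1 system.
K_v = lim_{s→0} s·G(s) = 6·18 / (1·11·13·19) = 108/2717.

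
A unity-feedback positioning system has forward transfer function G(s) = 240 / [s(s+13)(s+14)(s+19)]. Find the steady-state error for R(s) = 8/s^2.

1729/15

G(s) has one factor of s in the denominator, so the system is type 1.
K_v = lim_{s→0} s·G(s) = 240 / (13·14·19) = 120/1729.
e_ss = 8/K_v = 8/(120/1729) = 1729/15.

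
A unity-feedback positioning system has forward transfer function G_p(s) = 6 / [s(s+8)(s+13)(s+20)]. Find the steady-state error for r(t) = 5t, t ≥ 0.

The open loop has one pole at the origin → type 1 system.
K_v = lim_{s→0} s·G_p(s) = 6 / (8·13·20) = 3/1040.
e_ss = 5/K_v = 5/(3/1040) = 5200/3.

5200/3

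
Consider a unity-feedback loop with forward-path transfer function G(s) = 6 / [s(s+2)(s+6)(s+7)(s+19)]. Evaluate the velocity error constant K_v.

1/266

One free integrator in G(s): this is a type 1 system.
K_v = lim_{s→0} s·G(s) = 6 / (2·6·7·19) = 1/266.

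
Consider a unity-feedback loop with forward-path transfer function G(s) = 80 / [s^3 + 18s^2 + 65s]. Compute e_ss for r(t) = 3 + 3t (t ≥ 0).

2.4375

Lowest-order denominator term is 65s, so the open loop has 1 pole at the origin → type 1 system. By superposition:
  • 3: tracked with zero error.
  • 3t: e_ss = 3/K_v with K_v=16/13 → 2.4375.
Total e_ss = 2.4375.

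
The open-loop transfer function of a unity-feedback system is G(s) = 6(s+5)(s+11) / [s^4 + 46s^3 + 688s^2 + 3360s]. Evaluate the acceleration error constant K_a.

Factoring s from the denominator leaves a polynomial with constant term 3360, so the system is type 1.
K_a = lim_{s→0} s^2·G(s) = 0 (the extra factor of s kills the finite limit).

0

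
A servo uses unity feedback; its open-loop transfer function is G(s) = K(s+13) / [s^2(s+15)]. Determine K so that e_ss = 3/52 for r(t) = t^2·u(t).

G(s) has two factors of s in the denominator, so the system is type 2.
K_a = lim_{s→0} s^2·G(s) = K·13 / (15) = (13/15)·K.
e_ss = 2/K_a = 3/52 ⇒ K_a = 104/3 ⇒ K = (104/3)/(13/15) = 40.

40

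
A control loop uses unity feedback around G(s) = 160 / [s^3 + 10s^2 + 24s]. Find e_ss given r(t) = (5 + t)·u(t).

0.15

The denominator has no term below 24s — 1 pole at s=0, type 1. Treating each term separately:
  • 5: tracked with zero error.
  • t: e_ss = 1/K_v with K_v=20/3 → 0.15.
Total e_ss = 0.15.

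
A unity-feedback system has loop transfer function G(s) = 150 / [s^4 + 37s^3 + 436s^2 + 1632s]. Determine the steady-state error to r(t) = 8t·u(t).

87.04

Lowest-order denominator term is 1632s, so the open loop has 1 pole at the origin → type 1 system.
K_v = lim_{s→0} s·G(s) = 150 / 1632 = 25/272.
e_ss = 8/K_v = 8/(25/272) = 87.04.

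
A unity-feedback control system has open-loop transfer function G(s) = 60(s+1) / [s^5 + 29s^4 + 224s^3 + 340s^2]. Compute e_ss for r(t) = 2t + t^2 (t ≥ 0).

Factoring s^2 from the denominator leaves a polynomial with constant term 340, so the system is type 2. Taking each input component in turn:
  • 2t: tracked with zero error.
  • t^2: e_ss = 2/K_a with K_a=3/17 → 34/3.
Total e_ss = 34/3.

34/3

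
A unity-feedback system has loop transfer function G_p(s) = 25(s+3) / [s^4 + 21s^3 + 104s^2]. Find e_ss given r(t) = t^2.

208/75

Lowest-order denominator term is 104s^2, so the open loop has 2 poles at the origin → type 2 system.
K_a = lim_{s→0} s^2·G_p(s) = 25·3 / 104 = 75/104.
r(t) = t^2 gives R(s) = 2/s^3.
e_ss = 2/K_a = 2/(75/104) = 208/75.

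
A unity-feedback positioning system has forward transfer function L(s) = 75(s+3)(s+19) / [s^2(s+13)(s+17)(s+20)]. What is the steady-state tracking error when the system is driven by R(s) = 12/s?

0

The open loop has two poles at the origin → type 2 system.
K_p = ∞ for a type-2 system; e_ss to a step is zero.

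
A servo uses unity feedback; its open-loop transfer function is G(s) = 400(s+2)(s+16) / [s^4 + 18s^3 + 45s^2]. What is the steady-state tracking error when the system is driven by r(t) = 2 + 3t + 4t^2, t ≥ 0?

The denominator has no term below 45s^2 — 2 poles at s=0, type 2. Taking each input component in turn:
  • 2: tracked with zero error.
  • 3t: tracked with zero error.
  • 4t^2: e_ss = 8/K_a with K_a=2560/9 → 9/320.
Total e_ss = 9/320.

9/320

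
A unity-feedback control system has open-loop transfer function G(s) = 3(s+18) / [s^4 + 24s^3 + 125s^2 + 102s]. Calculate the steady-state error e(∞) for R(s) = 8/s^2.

Factoring s from the denominator leaves a polynomial with constant term 102, so the system is type 1.
K_v = lim_{s→0} s·G(s) = 3·18 / 102 = 9/17.
e_ss = 8/K_v = 8/(9/17) = 136/9.

136/9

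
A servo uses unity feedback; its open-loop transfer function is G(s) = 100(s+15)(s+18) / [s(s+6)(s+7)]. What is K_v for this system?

G(s) has one factor of s in the denominator, so the system is type 1.
K_v = lim_{s→0} s·G(s) = 100·15·18 / (6·7) = 4500/7.

4500/7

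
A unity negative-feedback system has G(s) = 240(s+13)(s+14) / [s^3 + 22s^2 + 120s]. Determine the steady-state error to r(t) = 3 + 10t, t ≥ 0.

The denominator has no term below 120s — 1 pole at s=0, type 1. By superposition:
  • 3: tracked with zero error.
  • 10t: e_ss = 10/K_v with K_v=364 → 5/182.
Total e_ss = 5/182.

5/182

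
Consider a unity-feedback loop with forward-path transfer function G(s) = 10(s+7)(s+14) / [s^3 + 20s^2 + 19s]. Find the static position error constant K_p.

K_p = lim_{s→0} G(s); with 1 pole at the origin the limit diverges, so K_p = ∞.

infinity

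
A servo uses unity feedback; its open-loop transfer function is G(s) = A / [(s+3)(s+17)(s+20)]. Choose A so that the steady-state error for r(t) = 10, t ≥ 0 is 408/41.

System type = 0 (no poles at s=0).
K_p = lim_{s→0} G(s) = A / (3·17·20) = (1/1020)·A.
e_ss = 10/(1 + K_p) = 408/41 ⇒ 1 + (1/1020)·A = 205/204 ⇒ A = 5.

5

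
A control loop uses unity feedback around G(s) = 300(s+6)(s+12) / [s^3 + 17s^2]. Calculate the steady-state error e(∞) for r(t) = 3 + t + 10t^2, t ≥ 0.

Lowest-order denominator term is 17s^2, so the open loop has 2 poles at the origin → type 2 system. Taking each input component in turn:
  • 3: tracked with zero error.
  • t: tracked with zero error.
  • 10t^2: e_ss = 20/K_a with K_a=21600/17 → 17/1080.
Total e_ss = 17/1080.

17/1080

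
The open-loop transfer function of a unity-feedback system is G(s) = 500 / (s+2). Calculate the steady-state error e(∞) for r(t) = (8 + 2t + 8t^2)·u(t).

G(s) has no factors of s in the denominator, so the system is type 0. Taking each input component in turn:
  • 8: e_ss = 8/(1+K_p) with K_p=250 → 8/251.
  • 2t: a type-0 system cannot track it, e_ss → ∞.
  • 8t^2: a type-0 system cannot track it, e_ss → ∞.
The unbounded component dominates.

infinity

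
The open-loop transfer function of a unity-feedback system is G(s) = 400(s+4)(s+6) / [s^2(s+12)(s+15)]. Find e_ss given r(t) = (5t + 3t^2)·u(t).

0.1125

G(s) has two factors of s in the denominator, so the system is type 2. By superposition:
  • 5t: tracked with zero error.
  • 3t^2: e_ss = 6/K_a with K_a=160/3 → 0.1125.
Total e_ss = 0.1125.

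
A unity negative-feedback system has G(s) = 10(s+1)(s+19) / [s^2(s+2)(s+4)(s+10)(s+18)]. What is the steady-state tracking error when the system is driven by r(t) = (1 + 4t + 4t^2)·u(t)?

Two free integrators in G(s): this is a type 2 system. Treating each term separately:
  • 1: tracked with zero error.
  • 4t: tracked with zero error.
  • 4t^2: e_ss = 8/K_a with K_a=19/144 → 1152/19.
Total e_ss = 1152/19.

1152/19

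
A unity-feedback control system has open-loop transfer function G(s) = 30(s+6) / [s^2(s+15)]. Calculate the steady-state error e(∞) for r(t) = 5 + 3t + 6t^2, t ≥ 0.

1

The open loop has two poles at the origin → type 2 system. Treating each term separately:
  • 5: tracked with zero error.
  • 3t: tracked with zero error.
  • 6t^2: e_ss = 12/K_a with K_a=12 → 1.
Total e_ss = 1.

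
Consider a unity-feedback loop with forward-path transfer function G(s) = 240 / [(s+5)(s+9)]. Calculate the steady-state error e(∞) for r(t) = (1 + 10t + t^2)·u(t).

The open loop has no poles at the origin → type 0 system. By superposition:
  • 1: e_ss = 1/(1+K_p) with K_p=16/3 → 3/19.
  • 10t: a type-0 system cannot track it, e_ss → ∞.
  • t^2: a type-0 system cannot track it, e_ss → ∞.
The unbounded component dominates.

infinity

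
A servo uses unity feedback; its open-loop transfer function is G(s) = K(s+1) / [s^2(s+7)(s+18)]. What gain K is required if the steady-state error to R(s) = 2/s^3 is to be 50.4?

System type = 2 (two poles at s=0).
K_a = lim_{s→0} s^2·G(s) = K·1 / (7·18) = (1/126)·K.
e_ss = 2/K_a = 50.4 ⇒ K_a = 5/126 ⇒ K = (5/126)/(1/126) = 5.

5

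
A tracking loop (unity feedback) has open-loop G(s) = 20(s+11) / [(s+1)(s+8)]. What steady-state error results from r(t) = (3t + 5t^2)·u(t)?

The open loop has no poles at the origin → type 0 system. Treating each term separately:
  • 3t: a type-0 system cannot track it, e_ss → ∞.
  • 5t^2: a type-0 system cannot track it, e_ss → ∞.
The unbounded component dominates.

infinity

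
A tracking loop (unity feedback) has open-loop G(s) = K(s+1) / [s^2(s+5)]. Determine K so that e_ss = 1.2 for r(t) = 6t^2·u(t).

50

System type = 2 (two poles at s=0).
K_a = lim_{s→0} s^2·G(s) = K·1 / (5) = 0.2·K.
e_ss = 12/K_a = 1.2 ⇒ K_a = 10 ⇒ K = 10/0.2 = 50.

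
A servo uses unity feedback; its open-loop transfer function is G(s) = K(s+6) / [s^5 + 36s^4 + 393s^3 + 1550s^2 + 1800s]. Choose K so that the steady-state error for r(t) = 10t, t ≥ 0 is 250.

Factoring s from the denominator leaves a polynomial with constant term 1800, so the system is type 1.
K_v = lim_{s→0} s·G(s) = K·6 / 1800 = (1/300)·K.
e_ss = 10/K_v = 250 ⇒ K_v = 0.04 ⇒ K = 0.04/(1/300) = 12.

12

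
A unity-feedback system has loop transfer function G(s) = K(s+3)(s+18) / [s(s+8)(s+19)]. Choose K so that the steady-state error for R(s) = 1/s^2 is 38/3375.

The open loop has one pole at the origin → type 1 system.
K_v = lim_{s→0} s·G(s) = K·3·18 / (8·19) = (27/76)·K.
e_ss = 1/K_v = 38/3375 ⇒ K_v = 3375/38 ⇒ K = (3375/38)/(27/76) = 250.

250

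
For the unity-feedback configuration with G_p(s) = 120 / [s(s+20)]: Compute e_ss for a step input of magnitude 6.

0

G_p(s) has one factor of s in the denominator, so the system is type 1.
K_p = ∞ for a type-1 system; e_ss to a step is zero.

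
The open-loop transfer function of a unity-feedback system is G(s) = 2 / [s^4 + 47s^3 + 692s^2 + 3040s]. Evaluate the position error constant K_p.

infinity

K_p = lim_{s→0} G(s); with 1 pole at the origin the limit diverges, so K_p = ∞.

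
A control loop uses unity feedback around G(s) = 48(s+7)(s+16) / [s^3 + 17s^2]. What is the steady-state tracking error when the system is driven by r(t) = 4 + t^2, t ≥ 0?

Factoring s^2 from the denominator leaves a polynomial with constant term 17, so the system is type 2. By superposition:
  • 4: tracked with zero error.
  • t^2: e_ss = 2/K_a with K_a=5376/17 → 17/2688.
Total e_ss = 17/2688.

17/2688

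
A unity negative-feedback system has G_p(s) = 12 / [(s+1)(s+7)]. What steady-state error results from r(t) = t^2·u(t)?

infinity

G_p(s) has no factors of s in the denominator, so the system is type 0.
For a type-0 system K_a = 0, so e_ss to a parabolic input is unbounded.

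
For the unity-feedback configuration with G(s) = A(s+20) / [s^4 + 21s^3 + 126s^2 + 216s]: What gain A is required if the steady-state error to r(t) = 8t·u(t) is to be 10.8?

Factoring s from the denominator leaves a polynomial with constant term 216, so the system is type 1.
K_v = lim_{s→0} s·G(s) = A·20 / 216 = (5/54)·A.
e_ss = 8/K_v = 10.8 ⇒ K_v = 20/27 ⇒ A = (20/27)/(5/54) = 8.

8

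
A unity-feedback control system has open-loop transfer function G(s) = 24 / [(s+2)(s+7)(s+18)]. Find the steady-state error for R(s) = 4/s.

No free integrators in G(s): this is a type 0 system.
K_p = lim_{s→0} G(s) = 24 / (2·7·18) = 2/21.
e_ss = 4/(1 + K_p) = 4/(23/21) = 84/23.

84/23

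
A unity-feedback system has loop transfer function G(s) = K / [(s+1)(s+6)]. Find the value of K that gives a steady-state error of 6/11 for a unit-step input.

5

G(s) has no factors of s in the denominator, so the system is type 0.
K_p = lim_{s→0} G(s) = K / (1·6) = (1/6)·K.
e_ss = 1/(1 + K_p) = 6/11 ⇒ 1 + (1/6)·K = 11/6 ⇒ K = 5.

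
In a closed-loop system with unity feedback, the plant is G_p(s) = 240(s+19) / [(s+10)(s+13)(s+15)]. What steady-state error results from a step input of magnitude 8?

520/217

G_p(s) has no factors of s in the denominator, so the system is type 0.
K_p = lim_{s→0} G_p(s) = 240·19 / (10·13·15) = 152/65.
e_ss = 8/(1 + K_p) = 8/(217/65) = 520/217.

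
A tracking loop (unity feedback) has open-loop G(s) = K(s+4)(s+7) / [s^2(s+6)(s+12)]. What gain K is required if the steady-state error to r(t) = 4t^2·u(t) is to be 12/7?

G(s) has two factors of s in the denominator, so the system is type 2.
K_a = lim_{s→0} s^2·G(s) = K·4·7 / (6·12) = (7/18)·K.
e_ss = 8/K_a = 12/7 ⇒ K_a = 14/3 ⇒ K = (14/3)/(7/18) = 12.

12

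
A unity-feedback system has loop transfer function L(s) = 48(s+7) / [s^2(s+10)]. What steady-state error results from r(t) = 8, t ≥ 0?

0

System type = 2 (two poles at s=0).
K_p = ∞ for a type-2 system; e_ss to a step is zero.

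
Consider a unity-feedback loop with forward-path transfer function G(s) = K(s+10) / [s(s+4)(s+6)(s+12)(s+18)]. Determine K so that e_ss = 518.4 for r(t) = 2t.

One free integrator in G(s): this is a type 1 system.
K_v = lim_{s→0} s·G(s) = K·10 / (4·6·12·18) = (5/2592)·K.
e_ss = 2/K_v = 518.4 ⇒ K_v = 5/1296 ⇒ K = (5/1296)/(5/2592) = 2.

2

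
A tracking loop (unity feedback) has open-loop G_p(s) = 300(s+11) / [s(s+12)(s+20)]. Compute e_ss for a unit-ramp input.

One free integrator in G_p(s): this is a type 1 system.
K_v = lim_{s→0} s·G_p(s) = 300·11 / (12·20) = 13.75.
e_ss = 1/K_v = 1/13.75 = 4/55.

4/55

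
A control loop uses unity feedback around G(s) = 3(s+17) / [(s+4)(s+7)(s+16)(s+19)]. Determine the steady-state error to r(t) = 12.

102144/8563

System type = 0 (no poles at s=0).
K_p = lim_{s→0} G(s) = 3·17 / (4·7·16·19) = 51/8512.
e_ss = 12/(1 + K_p) = 12/(8563/8512) = 102144/8563.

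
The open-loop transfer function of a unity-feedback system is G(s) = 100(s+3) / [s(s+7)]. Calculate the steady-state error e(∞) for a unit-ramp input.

7/300

System type = 1 (one pole at s=0).
K_v = lim_{s→0} s·G(s) = 100·3 / (7) = 300/7.
e_ss = 1/K_v = 1/(300/7) = 7/300.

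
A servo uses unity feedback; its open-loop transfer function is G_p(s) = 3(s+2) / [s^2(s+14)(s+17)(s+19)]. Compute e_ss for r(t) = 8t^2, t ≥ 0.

System type = 2 (two poles at s=0).
K_a = lim_{s→0} s^2·G_p(s) = 3·2 / (14·17·19) = 3/2261.
r(t) = 8t^2 gives R(s) = 16/s^3.
e_ss = 16/K_a = 16/(3/2261) = 36176/3.

36176/3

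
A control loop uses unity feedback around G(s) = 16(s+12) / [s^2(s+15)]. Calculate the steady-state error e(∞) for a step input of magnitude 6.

G(s) has two factors of s in the denominator, so the system is type 2.
A type-2 system has K_p = ∞, so it tracks a step input with zero steady-state error.

0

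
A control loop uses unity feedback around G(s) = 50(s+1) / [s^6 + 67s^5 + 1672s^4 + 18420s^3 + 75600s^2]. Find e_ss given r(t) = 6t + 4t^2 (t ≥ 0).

Lowest-order denominator term is 75600s^2, so the open loop has 2 poles at the origin → type 2 system. Taking each input component in turn:
  • 6t: tracked with zero error.
  • 4t^2: e_ss = 8/K_a with K_a=1/1512 → 12096.
Total e_ss = 12096.

12096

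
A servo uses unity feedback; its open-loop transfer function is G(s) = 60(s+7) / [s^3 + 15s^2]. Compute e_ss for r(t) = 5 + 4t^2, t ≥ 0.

Factoring s^2 from the denominator leaves a polynomial with constant term 15, so the system is type 2. Treating each term separately:
  • 5: tracked with zero error.
  • 4t^2: e_ss = 8/K_a with K_a=28 → 2/7.
Total e_ss = 2/7.

2/7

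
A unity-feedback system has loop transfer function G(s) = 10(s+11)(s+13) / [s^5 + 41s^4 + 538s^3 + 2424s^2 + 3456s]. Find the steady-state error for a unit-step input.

Factoring s from the denominator leaves a polynomial with constant term 3456, so the system is type 1.
A type-1 system has K_p = ∞, so it tracks a step input with zero steady-state error.

0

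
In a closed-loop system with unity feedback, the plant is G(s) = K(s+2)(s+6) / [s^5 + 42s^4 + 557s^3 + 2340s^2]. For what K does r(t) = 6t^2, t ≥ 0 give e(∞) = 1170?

2

Lowest-order denominator term is 2340s^2, so the open loop has 2 poles at the origin → type 2 system.
K_a = lim_{s→0} s^2·G(s) = K·2·6 / 2340 = (1/195)·K.
e_ss = 12/K_a = 1170 ⇒ K_a = 2/195 ⇒ K = (2/195)/(1/195) = 2.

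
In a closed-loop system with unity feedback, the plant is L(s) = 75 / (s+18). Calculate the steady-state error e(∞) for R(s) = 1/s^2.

L(s) has no factors of s in the denominator, so the system is type 0.
For a type-0 system K_v = 0, so e_ss to a ramp input is unbounded.

infinity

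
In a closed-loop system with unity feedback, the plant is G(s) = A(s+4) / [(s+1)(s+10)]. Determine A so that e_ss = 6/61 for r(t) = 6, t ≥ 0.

150

System type = 0 (no poles at s=0).
K_p = lim_{s→0} G(s) = A·4 / (1·10) = 0.4·A.
e_ss = 6/(1 + K_p) = 6/61 ⇒ 1 + 0.4·A = 61 ⇒ A = 150.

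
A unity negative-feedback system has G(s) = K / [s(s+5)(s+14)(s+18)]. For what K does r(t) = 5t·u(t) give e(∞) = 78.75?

G(s) has one factor of s in the denominator, so the system is type 1.
K_v = lim_{s→0} s·G(s) = K / (5·14·18) = (1/1260)·K.
e_ss = 5/K_v = 78.75 ⇒ K_v = 4/63 ⇒ K = (4/63)/(1/1260) = 80.

80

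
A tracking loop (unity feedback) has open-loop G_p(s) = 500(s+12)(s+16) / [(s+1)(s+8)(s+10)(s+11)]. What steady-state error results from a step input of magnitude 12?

132/1211

G_p(s) has no factors of s in the denominator, so the system is type 0.
K_p = lim_{s→0} G_p(s) = 500·12·16 / (1·8·10·11) = 1200/11.
e_ss = 12/(1 + K_p) = 12/(1211/11) = 132/1211.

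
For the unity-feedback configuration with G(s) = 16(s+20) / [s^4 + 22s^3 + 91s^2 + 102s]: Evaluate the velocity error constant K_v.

160/51

The denominator has no term below 102s — 1 pole at s=0, type 1.
K_v = lim_{s→0} s·G(s) = 16·20 / 102 = 160/51.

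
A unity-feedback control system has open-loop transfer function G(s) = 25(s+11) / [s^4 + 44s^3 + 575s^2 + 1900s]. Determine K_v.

The denominator has no term below 1900s — 1 pole at s=0, type 1.
K_v = lim_{s→0} s·G(s) = 25·11 / 1900 = 11/76.

11/76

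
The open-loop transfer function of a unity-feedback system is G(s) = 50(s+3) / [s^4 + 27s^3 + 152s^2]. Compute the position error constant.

infinity

K_p = lim_{s→0} G(s); with 2 poles at the origin the limit diverges, so K_p = ∞.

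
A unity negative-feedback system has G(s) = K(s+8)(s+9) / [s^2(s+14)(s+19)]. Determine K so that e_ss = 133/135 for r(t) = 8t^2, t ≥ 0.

System type = 2 (two poles at s=0).
K_a = lim_{s→0} s^2·G(s) = K·8·9 / (14·19) = (36/133)·K.
e_ss = 16/K_a = 133/135 ⇒ K_a = 2160/133 ⇒ K = (2160/133)/(36/133) = 60.

60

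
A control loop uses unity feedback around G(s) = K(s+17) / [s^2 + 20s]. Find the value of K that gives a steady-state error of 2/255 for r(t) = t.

The denominator has no term below 20s — 1 pole at s=0, type 1.
K_v = lim_{s→0} s·G(s) = K·17 / 20 = 0.85·K.
e_ss = 1/K_v = 2/255 ⇒ K_v = 127.5 ⇒ K = 127.5/0.85 = 150.

150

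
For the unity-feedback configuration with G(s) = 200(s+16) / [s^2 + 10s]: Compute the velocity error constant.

The denominator has no term below 10s — 1 pole at s=0, type 1.
K_v = lim_{s→0} s·G(s) = 200·16 / 10 = 320.

320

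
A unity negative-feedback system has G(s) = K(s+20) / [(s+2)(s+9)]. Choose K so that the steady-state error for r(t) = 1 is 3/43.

The open loop has no poles at the origin → type 0 system.
K_p = lim_{s→0} G(s) = K·20 / (2·9) = (10/9)·K.
e_ss = 1/(1 + K_p) = 3/43 ⇒ 1 + (10/9)·K = 43/3 ⇒ K = 12.

12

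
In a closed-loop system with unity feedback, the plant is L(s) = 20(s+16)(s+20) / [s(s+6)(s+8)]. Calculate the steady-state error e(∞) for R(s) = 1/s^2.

0.0075

L(s) has one factor of s in the denominator, so the system is type 1.
K_v = lim_{s→0} s·L(s) = 20·16·20 / (6·8) = 400/3.
e_ss = 1/K_v = 1/(400/3) = 0.0075.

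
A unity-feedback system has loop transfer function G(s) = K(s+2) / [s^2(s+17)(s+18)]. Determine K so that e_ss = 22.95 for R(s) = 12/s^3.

G(s) has two factors of s in the denominator, so the system is type 2.
K_a = lim_{s→0} s^2·G(s) = K·2 / (17·18) = (1/153)·K.
e_ss = 12/K_a = 22.95 ⇒ K_a = 80/153 ⇒ K = (80/153)/(1/153) = 80.

80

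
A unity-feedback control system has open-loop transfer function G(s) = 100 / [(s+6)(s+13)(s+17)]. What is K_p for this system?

50/663

System type = 0 (no poles at s=0).
K_p = lim_{s→0} G(s) = 100 / (6·13·17) = 50/663.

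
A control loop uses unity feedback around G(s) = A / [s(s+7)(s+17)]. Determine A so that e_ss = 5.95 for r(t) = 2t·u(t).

System type = 1 (one pole at s=0).
K_v = lim_{s→0} s·G(s) = A / (7·17) = (1/119)·A.
e_ss = 2/K_v = 5.95 ⇒ K_v = 40/119 ⇒ A = (40/119)/(1/119) = 40.

40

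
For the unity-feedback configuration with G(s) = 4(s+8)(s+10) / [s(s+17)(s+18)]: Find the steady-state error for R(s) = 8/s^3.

infinity

G(s) has one factor of s in the denominator, so the system is type 1.
For a type-1 system K_a = 0, so e_ss to a parabolic input is unbounded.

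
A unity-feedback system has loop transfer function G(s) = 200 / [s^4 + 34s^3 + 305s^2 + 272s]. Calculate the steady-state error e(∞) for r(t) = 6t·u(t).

Factoring s from the denominator leaves a polynomial with constant term 272, so the system is type 1.
K_v = lim_{s→0} s·G(s) = 200 / 272 = 25/34.
e_ss = 6/K_v = 6/(25/34) = 8.16.

8.16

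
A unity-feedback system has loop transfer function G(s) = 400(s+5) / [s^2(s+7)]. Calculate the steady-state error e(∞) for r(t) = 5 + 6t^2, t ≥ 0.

Two free integrators in G(s): this is a type 2 system. Taking each input component in turn:
  • 5: tracked with zero error.
  • 6t^2: e_ss = 12/K_a with K_a=2000/7 → 0.042.
Total e_ss = 0.042.

0.042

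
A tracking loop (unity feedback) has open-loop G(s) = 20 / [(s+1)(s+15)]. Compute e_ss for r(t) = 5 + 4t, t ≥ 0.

System type = 0 (no poles at s=0). Treating each term separately:
  • 5: e_ss = 5/(1+K_p) with K_p=4/3 → 15/7.
  • 4t: a type-0 system cannot track it, e_ss → ∞.
The unbounded component dominates.

infinity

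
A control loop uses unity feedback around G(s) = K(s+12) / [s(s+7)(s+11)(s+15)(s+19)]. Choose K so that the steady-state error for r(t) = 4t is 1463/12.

One free integrator in G(s): this is a type 1 system.
K_v = lim_{s→0} s·G(s) = K·12 / (7·11·15·19) = (4/7315)·K.
e_ss = 4/K_v = 1463/12 ⇒ K_v = 48/1463 ⇒ K = (48/1463)/(4/7315) = 60.

60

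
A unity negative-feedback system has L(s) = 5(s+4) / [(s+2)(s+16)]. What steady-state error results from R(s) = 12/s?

System type = 0 (no poles at s=0).
K_p = lim_{s→0} L(s) = 5·4 / (2·16) = 0.625.
e_ss = 12/(1 + K_p) = 12/1.625 = 96/13.

96/13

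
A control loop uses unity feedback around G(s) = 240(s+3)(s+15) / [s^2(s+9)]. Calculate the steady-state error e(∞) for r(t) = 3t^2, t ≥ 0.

0.005

G(s) has two factors of s in the denominator, so the system is type 2.
K_a = lim_{s→0} s^2·G(s) = 240·3·15 / (9) = 1200.
r(t) = 3t^2 gives R(s) = 6/s^3.
e_ss = 6/K_a = 6/1200 = 0.005.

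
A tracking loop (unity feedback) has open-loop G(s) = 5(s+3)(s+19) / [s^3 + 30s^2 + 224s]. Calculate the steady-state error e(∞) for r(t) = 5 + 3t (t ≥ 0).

The denominator has no term below 224s — 1 pole at s=0, type 1. Taking each input component in turn:
  • 5: tracked with zero error.
  • 3t: e_ss = 3/K_v with K_v=285/224 → 224/95.
Total e_ss = 224/95.

224/95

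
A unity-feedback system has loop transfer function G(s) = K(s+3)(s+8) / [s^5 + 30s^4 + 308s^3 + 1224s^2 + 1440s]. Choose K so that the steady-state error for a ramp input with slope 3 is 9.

Factoring s from the denominator leaves a polynomial with constant term 1440, so the system is type 1.
K_v = lim_{s→0} s·G(s) = K·3·8 / 1440 = (1/60)·K.
e_ss = 3/K_v = 9 ⇒ K_v = 1/3 ⇒ K = (1/3)/(1/60) = 20.

20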